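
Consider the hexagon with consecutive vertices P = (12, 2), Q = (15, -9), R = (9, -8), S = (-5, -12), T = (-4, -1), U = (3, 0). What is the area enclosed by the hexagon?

Apply the shoelace (surveyor's) formula: 2A = Σ (x_i·y_{i+1} − x_{i+1}·y_i), indices taken mod 6.
Σ = (-138) + (-39) + (-148) + (-43) + (3) + (6) = -359
Area = |Σ|/2 = 179.5.

179.5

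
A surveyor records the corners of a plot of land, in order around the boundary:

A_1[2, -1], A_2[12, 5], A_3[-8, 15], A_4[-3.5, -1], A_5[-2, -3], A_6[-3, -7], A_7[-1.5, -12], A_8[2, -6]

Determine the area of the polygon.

Apply Gauss's area formula: 2A = Σ (x_i·y_{i+1} − x_{i+1}·y_i), indices taken mod 8.
Σ = (22) + (220) + (60.5) + (8.5) + (5) + (25.5) + (33) + (10) = 384.5
Area = |Σ|/2 = 192.25.

192.25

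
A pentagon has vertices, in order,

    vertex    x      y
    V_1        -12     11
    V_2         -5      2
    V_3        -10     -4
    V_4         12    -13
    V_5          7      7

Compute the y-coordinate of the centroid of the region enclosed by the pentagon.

-19/39

Apply Gauss's area formula. First the cross-terms c_i = x_i·y_{i+1} − x_{i+1}·y_i:
  31, 40, 178, 175, 161  ⇒  2A = 585, A = 292.5.
Then Σ (y_i + y_{i+1})·c_i = -855, so ȳ = -855 / (6·292.5) = -19/39.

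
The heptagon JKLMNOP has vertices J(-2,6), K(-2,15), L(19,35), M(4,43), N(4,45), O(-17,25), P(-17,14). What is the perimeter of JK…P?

114

|JK| = √((0)² + (9)²) = √81 = 9
|KL| = √((21)² + (20)²) = √841 = 29
|LM| = √((-15)² + (8)²) = √289 = 17
|MN| = √((0)² + (2)²) = √4 = 2
|NO| = √((-21)² + (-20)²) = √841 = 29
|OP| = √((0)² + (-11)²) = √121 = 11
|PJ| = √((15)² + (-8)²) = √289 = 17
Perimeter = 9 + 29 + 17 + 2 + 29 + 11 + 17 = 114.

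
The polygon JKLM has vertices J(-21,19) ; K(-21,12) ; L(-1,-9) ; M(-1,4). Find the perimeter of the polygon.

|JK| = √((0)² + (-7)²) = √49 = 7
|KL| = √((20)² + (-21)²) = √841 = 29
|LM| = √((0)² + (13)²) = √169 = 13
|MJ| = √((-20)² + (15)²) = √625 = 25
Perimeter = 7 + 29 + 13 + 25 = 74.

74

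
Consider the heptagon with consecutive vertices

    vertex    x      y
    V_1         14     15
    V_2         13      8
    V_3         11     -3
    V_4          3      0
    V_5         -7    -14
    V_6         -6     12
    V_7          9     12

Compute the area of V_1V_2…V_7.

312

Apply the shoelace (surveyor's) formula: 2A = Σ (x_i·y_{i+1} − x_{i+1}·y_i), indices taken mod 7.
Σ = (-83) + (-127) + (9) + (-42) + (-168) + (-180) + (-33) = -624
Area = |Σ|/2 = 312.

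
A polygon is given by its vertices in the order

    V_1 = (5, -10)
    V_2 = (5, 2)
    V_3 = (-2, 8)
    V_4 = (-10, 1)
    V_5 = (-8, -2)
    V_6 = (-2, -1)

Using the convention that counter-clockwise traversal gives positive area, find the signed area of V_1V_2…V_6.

Apply the shoelace (surveyor's) formula: 2A = Σ (x_i·y_{i+1} − x_{i+1}·y_i), indices taken mod 6.
Σ = (60) + (44) + (78) + (28) + (4) + (25) = 239
Signed area = Σ/2 = 119.5 (positive ⇒ counter-clockwise traversal).

119.5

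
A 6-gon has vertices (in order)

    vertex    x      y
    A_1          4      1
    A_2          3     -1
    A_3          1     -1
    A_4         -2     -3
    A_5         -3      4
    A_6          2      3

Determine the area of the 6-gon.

A_1→A_2: (4)(-1) − (3)(1) = -7
A_2→A_3: (3)(-1) − (1)(-1) = -2
A_3→A_4: (1)(-3) − (-2)(-1) = -5
A_4→A_5: (-2)(4) − (-3)(-3) = -17
A_5→A_6: (-3)(3) − (2)(4) = -17
A_6→A_1: (2)(1) − (4)(3) = -10
Σ = -58
Area = |Σ|/2 = 29.

29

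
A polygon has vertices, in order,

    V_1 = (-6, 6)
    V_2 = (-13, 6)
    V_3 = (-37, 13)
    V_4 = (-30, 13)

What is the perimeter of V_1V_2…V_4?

64

|V_1V_2| = √((-7)² + (0)²) = √49 = 7
|V_2V_3| = √((-24)² + (7)²) = √625 = 25
|V_3V_4| = √((7)² + (0)²) = √49 = 7
|V_4V_1| = √((24)² + (-7)²) = √625 = 25
Perimeter = 7 + 25 + 7 + 25 = 64.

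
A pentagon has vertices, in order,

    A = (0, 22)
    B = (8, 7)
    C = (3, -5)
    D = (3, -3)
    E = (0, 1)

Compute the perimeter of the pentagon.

|AB| = √((8)² + (-15)²) = √289 = 17
|BC| = √((-5)² + (-12)²) = √169 = 13
|CD| = √((0)² + (2)²) = √4 = 2
|DE| = √((-3)² + (4)²) = √25 = 5
|EA| = √((0)² + (21)²) = √441 = 21
Perimeter = 17 + 13 + 2 + 5 + 21 = 58.

58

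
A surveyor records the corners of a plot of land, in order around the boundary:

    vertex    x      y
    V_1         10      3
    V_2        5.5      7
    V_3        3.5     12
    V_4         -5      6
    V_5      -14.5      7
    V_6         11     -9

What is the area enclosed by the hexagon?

Σ = (53.5) + (41.5) + (81) + (52) + (53.5) + (123) = 404.5
Area = |Σ|/2 = 202.25.

202.25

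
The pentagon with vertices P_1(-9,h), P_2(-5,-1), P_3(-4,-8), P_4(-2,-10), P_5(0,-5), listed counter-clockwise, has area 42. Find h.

Write out the shoelace sum; only the two edges meeting at P_1 involve h:
2·Area = [(0·h − (-9)·(-5)) + ((-9)·(-1) − (-5)·h)] + 70
       = 5·h + 34 = 84
⇒ h = 10.

10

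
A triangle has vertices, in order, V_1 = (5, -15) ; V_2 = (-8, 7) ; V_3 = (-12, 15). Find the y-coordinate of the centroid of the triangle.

7/3

Apply the shoelace (surveyor's) formula. First the cross-terms c_i = x_i·y_{i+1} − x_{i+1}·y_i:
  -85, -36, 105  ⇒  2A = -16, A = -8.
Then Σ (y_i + y_{i+1})·c_i = -112, so ȳ = -112 / (6·(-8)) = 7/3.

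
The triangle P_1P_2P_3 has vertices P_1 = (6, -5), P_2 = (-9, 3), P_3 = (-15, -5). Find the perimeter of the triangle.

48

|P_1P_2| = √((-15)² + (8)²) = √289 = 17
|P_2P_3| = √((-6)² + (-8)²) = √100 = 10
|P_3P_1| = √((21)² + (0)²) = √441 = 21
Perimeter = 17 + 10 + 21 = 48.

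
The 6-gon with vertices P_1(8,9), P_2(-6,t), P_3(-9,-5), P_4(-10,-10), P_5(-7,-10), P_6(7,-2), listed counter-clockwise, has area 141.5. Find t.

-2

The doubled signed area Σ (x_i y_{i+1} − x_{i+1} y_i) is linear in t.
With t=0 it equals 317; the coefficient of t is 17 (from the two edges through P_2).
So 17·t + 317 = 2·141.5 = 283 ⇒ t = -2.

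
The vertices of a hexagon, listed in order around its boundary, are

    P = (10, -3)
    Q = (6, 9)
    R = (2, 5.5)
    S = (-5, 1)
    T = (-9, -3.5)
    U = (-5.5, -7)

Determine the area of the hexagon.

Apply the shoelace (surveyor's) formula: 2A = Σ (x_i·y_{i+1} − x_{i+1}·y_i), indices taken mod 6.
Σ = (108) + (15) + (29.5) + (26.5) + (43.75) + (86.5) = 309.25
Area = |Σ|/2 = 154.625.

154.625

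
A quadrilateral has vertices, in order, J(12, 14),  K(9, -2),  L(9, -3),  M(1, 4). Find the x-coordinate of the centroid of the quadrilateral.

1682/231

Apply the shoelace formula. First the cross-terms c_i = x_i·y_{i+1} − x_{i+1}·y_i:
  -150, -9, 39, -34  ⇒  2A = -154, A = -77.
Then Σ (x_i + x_{i+1})·c_i = -3364, so x̄ = -3364 / (6·(-77)) = 1682/231.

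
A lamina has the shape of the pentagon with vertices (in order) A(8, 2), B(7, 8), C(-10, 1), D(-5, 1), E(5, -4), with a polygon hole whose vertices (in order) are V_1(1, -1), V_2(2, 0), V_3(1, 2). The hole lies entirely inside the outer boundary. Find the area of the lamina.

93

Outer boundary:
Σ = (50) + (87) + (-5) + (15) + (42) = 189
Area = |Σ|/2 = 94.5.
Hole:
Apply the shoelace formula: 2A = Σ (x_i·y_{i+1} − x_{i+1}·y_i), indices taken mod 3.
Σ = (2) + (4) + (-3) = 3
Area = |Σ|/2 = 1.5.
Net area = 94.5 − 1.5 = 93.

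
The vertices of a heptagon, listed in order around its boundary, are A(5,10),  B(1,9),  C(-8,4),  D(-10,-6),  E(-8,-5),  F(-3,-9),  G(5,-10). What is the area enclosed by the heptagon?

216.5

Apply the shoelace (surveyor's) formula: 2A = Σ (x_i·y_{i+1} − x_{i+1}·y_i), indices taken mod 7.
Σ = (35) + (76) + (88) + (2) + (57) + (75) + (100) = 433
Area = |Σ|/2 = 216.5.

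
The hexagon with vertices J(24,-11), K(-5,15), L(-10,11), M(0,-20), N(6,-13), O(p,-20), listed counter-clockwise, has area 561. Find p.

21

The doubled signed area Σ (x_i y_{i+1} − x_{i+1} y_i) is linear in p.
With p=0 it equals 1080; the coefficient of p is 2 (from the two edges through O).
So 2·p + 1080 = 2·561 = 1122 ⇒ p = 21.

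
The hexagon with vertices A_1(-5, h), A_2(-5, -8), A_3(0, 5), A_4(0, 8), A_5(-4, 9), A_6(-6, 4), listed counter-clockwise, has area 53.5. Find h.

-2

The doubled signed area Σ (x_i y_{i+1} − x_{i+1} y_i) is linear in h.
With h=0 it equals 105; the coefficient of h is -1 (from the two edges through A_1).
So -1·h + 105 = 2·53.5 = 107 ⇒ h = -2.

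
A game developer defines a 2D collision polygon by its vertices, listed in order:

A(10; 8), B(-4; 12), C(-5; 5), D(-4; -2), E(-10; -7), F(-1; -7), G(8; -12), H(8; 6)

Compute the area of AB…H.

A→B: (10)(12) − (-4)(8) = 152
B→C: (-4)(5) − (-5)(12) = 40
C→D: (-5)(-2) − (-4)(5) = 30
D→E: (-4)(-7) − (-10)(-2) = 8
E→F: (-10)(-7) − (-1)(-7) = 63
F→G: (-1)(-12) − (8)(-7) = 68
G→H: (8)(6) − (8)(-12) = 144
H→A: (8)(8) − (10)(6) = 4
Σ = 509
Area = |Σ|/2 = 254.5.

254.5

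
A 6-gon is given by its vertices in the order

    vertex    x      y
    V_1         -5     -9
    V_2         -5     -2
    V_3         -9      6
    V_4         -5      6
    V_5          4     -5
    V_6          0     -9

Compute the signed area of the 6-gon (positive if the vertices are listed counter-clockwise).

-93.5

Apply the shoelace (surveyor's) formula: 2A = Σ (x_i·y_{i+1} − x_{i+1}·y_i), indices taken mod 6.
V_1→V_2: (-5)(-2) − (-5)(-9) = -35
V_2→V_3: (-5)(6) − (-9)(-2) = -48
V_3→V_4: (-9)(6) − (-5)(6) = -24
V_4→V_5: (-5)(-5) − (4)(6) = 1
V_5→V_6: (4)(-9) − (0)(-5) = -36
V_6→V_1: (0)(-9) − (-5)(-9) = -45
Σ = -187
Signed area = Σ/2 = -93.5 (negative ⇒ clockwise traversal).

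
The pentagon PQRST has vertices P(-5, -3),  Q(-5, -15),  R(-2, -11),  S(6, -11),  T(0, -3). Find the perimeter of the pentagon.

40

|PQ| = √((0)² + (-12)²) = √144 = 12
|QR| = √((3)² + (4)²) = √25 = 5
|RS| = √((8)² + (0)²) = √64 = 8
|ST| = √((-6)² + (8)²) = √100 = 10
|TP| = √((-5)² + (0)²) = √25 = 5
Perimeter = 12 + 5 + 8 + 10 + 5 = 40.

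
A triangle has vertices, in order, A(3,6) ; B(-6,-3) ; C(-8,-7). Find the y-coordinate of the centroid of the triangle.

Apply Gauss's area formula. First the cross-terms c_i = x_i·y_{i+1} − x_{i+1}·y_i:
  27, 18, -27  ⇒  2A = 18, A = 9.
Then Σ (y_i + y_{i+1})·c_i = -72, so ȳ = -72 / (6·9) = -4/3.

-4/3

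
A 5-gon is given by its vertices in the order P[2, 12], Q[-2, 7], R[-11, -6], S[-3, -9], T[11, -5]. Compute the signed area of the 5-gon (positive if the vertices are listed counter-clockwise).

Σ = (38) + (89) + (81) + (114) + (142) = 464
Signed area = Σ/2 = 232 (positive ⇒ counter-clockwise traversal).

232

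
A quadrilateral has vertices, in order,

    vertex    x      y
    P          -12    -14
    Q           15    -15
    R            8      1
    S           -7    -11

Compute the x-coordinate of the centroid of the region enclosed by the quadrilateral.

Apply the surveyor's formula. First the cross-terms c_i = x_i·y_{i+1} − x_{i+1}·y_i:
  390, 135, -81, -34  ⇒  2A = 410, A = 205.
Then Σ (x_i + x_{i+1})·c_i = 4840, so x̄ = 4840 / (6·205) = 484/123.

484/123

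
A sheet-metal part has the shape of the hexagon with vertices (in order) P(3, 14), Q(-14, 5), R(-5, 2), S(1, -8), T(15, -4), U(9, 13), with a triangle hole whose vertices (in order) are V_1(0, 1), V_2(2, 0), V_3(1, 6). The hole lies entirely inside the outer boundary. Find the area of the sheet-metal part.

334.5

Outer boundary:
Σ = (211) + (-3) + (38) + (116) + (231) + (87) = 680
Area = |Σ|/2 = 340.
Hole:
Σ = (-2) + (12) + (1) = 11
Area = |Σ|/2 = 5.5.
Net area = 340 − 5.5 = 334.5.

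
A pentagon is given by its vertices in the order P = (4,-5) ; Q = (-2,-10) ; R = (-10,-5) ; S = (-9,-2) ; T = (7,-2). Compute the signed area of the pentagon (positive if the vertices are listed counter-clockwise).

Apply the shoelace (surveyor's) formula: 2A = Σ (x_i·y_{i+1} − x_{i+1}·y_i), indices taken mod 5.
Cross-terms: -50, -90, -25, 32, -27  ⇒  Σ = -160
Signed area = Σ/2 = -80 (negative ⇒ clockwise traversal).

-80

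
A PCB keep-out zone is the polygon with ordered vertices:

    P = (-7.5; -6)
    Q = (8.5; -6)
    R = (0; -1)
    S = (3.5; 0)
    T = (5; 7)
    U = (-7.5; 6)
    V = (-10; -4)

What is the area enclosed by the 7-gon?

Apply the shoelace (surveyor's) formula: 2A = Σ (x_i·y_{i+1} − x_{i+1}·y_i), indices taken mod 7.
Σ = (96) + (-8.5) + (3.5) + (24.5) + (82.5) + (90) + (30) = 318
Area = |Σ|/2 = 159.

159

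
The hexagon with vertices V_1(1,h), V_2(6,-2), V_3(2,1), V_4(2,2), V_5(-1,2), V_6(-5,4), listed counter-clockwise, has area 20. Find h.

-2

Write out the shoelace sum; only the two edges meeting at V_1 involve h:
2·Area = [((-5)·h − 1·4) + (1·(-2) − 6·h)] + 24
       = -11·h + 18 = 40
⇒ h = -2.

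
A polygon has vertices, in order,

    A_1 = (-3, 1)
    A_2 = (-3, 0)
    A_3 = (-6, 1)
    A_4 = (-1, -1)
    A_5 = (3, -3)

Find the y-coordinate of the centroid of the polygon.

Apply the shoelace (surveyor's) formula. First the cross-terms c_i = x_i·y_{i+1} − x_{i+1}·y_i:
  3, -3, 7, 6, -6  ⇒  2A = 7, A = 3.5.
Then Σ (y_i + y_{i+1})·c_i = -12, so ȳ = -12 / (6·3.5) = -4/7.

-4/7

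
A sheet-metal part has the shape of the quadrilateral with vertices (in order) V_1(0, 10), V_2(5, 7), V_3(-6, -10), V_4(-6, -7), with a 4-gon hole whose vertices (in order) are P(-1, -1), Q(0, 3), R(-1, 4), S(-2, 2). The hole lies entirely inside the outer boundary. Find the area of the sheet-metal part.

Outer boundary:
Cross-terms: -50, -8, -18, -60  ⇒  Σ = -136
Area = |Σ|/2 = 68.
Hole:
Apply the surveyor's formula: 2A = Σ (x_i·y_{i+1} − x_{i+1}·y_i), indices taken mod 4.
Cross-terms: -3, 3, 6, 4  ⇒  Σ = 10
Area = |Σ|/2 = 5.
Net area = 68 − 5 = 63.

63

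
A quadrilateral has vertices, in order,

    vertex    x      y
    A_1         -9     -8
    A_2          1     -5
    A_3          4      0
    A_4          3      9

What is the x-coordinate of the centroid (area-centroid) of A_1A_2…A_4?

-69/83

Apply the shoelace formula. First the cross-terms c_i = x_i·y_{i+1} − x_{i+1}·y_i:
  53, 20, 36, 57  ⇒  2A = 166, A = 83.
Then Σ (x_i + x_{i+1})·c_i = -414, so x̄ = -414 / (6·83) = -69/83.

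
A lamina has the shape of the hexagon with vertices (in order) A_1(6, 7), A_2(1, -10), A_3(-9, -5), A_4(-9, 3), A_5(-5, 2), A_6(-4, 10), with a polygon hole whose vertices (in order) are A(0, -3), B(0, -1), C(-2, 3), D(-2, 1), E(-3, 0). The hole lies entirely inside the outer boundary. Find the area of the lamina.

176.5

Outer boundary:
Apply the surveyor's formula: 2A = Σ (x_i·y_{i+1} − x_{i+1}·y_i), indices taken mod 6.
Cross-terms: -67, -95, -72, -3, -42, -88  ⇒  Σ = -367
Area = |Σ|/2 = 183.5.
Hole:
Apply the surveyor's formula: 2A = Σ (x_i·y_{i+1} − x_{i+1}·y_i), indices taken mod 5.
Σ = (0) + (-2) + (4) + (3) + (9) = 14
Area = |Σ|/2 = 7.
Net area = 183.5 − 7 = 176.5.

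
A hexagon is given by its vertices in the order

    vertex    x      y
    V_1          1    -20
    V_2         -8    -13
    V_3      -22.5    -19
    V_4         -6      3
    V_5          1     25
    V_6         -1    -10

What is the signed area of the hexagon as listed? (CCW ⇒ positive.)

-301.5

Apply the shoelace formula: 2A = Σ (x_i·y_{i+1} − x_{i+1}·y_i), indices taken mod 6.
Cross-terms: -173, -140.5, -181.5, -153, 15, 30  ⇒  Σ = -603
Signed area = Σ/2 = -301.5 (negative ⇒ clockwise traversal).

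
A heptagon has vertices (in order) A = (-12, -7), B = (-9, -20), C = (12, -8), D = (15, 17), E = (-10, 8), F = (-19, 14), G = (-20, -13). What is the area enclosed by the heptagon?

Apply the shoelace (surveyor's) formula: 2A = Σ (x_i·y_{i+1} − x_{i+1}·y_i), indices taken mod 7.
Cross-terms: 177, 312, 324, 290, 12, 527, -16  ⇒  Σ = 1626
Area = |Σ|/2 = 813.

813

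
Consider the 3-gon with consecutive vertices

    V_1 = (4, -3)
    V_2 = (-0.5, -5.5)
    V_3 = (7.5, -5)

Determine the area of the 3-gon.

Σ = (-23.5) + (43.75) + (-2.5) = 17.75
Area = |Σ|/2 = 8.875.

8.875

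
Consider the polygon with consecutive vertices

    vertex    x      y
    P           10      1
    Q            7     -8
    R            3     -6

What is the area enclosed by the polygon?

21

Apply Gauss's area formula: 2A = Σ (x_i·y_{i+1} − x_{i+1}·y_i), indices taken mod 3.
Σ = (-87) + (-18) + (63) = -42
Area = |Σ|/2 = 21.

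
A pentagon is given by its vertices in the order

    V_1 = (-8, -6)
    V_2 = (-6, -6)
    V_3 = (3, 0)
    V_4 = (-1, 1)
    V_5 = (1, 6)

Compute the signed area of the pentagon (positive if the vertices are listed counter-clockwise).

34

Apply the shoelace (surveyor's) formula: 2A = Σ (x_i·y_{i+1} − x_{i+1}·y_i), indices taken mod 5.
Σ = (12) + (18) + (3) + (-7) + (42) = 68
Signed area = Σ/2 = 34 (positive ⇒ counter-clockwise traversal).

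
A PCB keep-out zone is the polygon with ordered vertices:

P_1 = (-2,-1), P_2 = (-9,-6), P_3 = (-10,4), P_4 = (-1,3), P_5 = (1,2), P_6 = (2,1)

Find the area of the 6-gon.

63.5

P_1→P_2: (-2)(-6) − (-9)(-1) = 3
P_2→P_3: (-9)(4) − (-10)(-6) = -96
P_3→P_4: (-10)(3) − (-1)(4) = -26
P_4→P_5: (-1)(2) − (1)(3) = -5
P_5→P_6: (1)(1) − (2)(2) = -3
P_6→P_1: (2)(-1) − (-2)(1) = 0
Σ = -127
Area = |Σ|/2 = 63.5.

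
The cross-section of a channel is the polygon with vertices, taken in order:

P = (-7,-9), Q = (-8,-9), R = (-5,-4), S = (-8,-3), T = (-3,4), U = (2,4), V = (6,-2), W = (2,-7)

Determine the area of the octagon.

116.5

Apply the shoelace (surveyor's) formula: 2A = Σ (x_i·y_{i+1} − x_{i+1}·y_i), indices taken mod 8.
P→Q: (-7)(-9) − (-8)(-9) = -9
Q→R: (-8)(-4) − (-5)(-9) = -13
R→S: (-5)(-3) − (-8)(-4) = -17
S→T: (-8)(4) − (-3)(-3) = -41
T→U: (-3)(4) − (2)(4) = -20
U→V: (2)(-2) − (6)(4) = -28
V→W: (6)(-7) − (2)(-2) = -38
W→P: (2)(-9) − (-7)(-7) = -67
Σ = -233
Area = |Σ|/2 = 116.5.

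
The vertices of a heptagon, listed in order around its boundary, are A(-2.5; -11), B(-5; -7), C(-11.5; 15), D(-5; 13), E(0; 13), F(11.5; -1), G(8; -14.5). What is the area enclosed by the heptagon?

382.5

Apply the surveyor's formula: 2A = Σ (x_i·y_{i+1} − x_{i+1}·y_i), indices taken mod 7.
A→B: (-2.5)(-7) − (-5)(-11) = -37.5
B→C: (-5)(15) − (-11.5)(-7) = -155.5
C→D: (-11.5)(13) − (-5)(15) = -74.5
D→E: (-5)(13) − (0)(13) = -65
E→F: (0)(-1) − (11.5)(13) = -149.5
F→G: (11.5)(-14.5) − (8)(-1) = -158.75
G→A: (8)(-11) − (-2.5)(-14.5) = -124.25
Σ = -765
Area = |Σ|/2 = 382.5.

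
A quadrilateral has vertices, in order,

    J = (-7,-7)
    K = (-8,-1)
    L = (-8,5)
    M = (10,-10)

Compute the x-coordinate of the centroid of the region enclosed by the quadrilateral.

-127/69

Apply the surveyor's formula. First the cross-terms c_i = x_i·y_{i+1} − x_{i+1}·y_i:
  -49, -48, 30, -140  ⇒  2A = -207, A = -103.5.
Then Σ (x_i + x_{i+1})·c_i = 1143, so x̄ = 1143 / (6·(-103.5)) = -127/69.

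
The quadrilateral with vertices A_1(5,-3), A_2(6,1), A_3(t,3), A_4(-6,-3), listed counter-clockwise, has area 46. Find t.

The doubled signed area Σ (x_i y_{i+1} − x_{i+1} y_i) is linear in t.
With t=0 it equals 92; the coefficient of t is -4 (from the two edges through A_3).
So -4·t + 92 = 2·46 = 92 ⇒ t = 0.

0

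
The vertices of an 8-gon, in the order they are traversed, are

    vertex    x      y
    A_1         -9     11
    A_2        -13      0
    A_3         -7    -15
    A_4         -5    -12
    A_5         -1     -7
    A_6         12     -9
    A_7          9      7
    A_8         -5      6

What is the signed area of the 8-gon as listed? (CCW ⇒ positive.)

358

Apply the shoelace (surveyor's) formula: 2A = Σ (x_i·y_{i+1} − x_{i+1}·y_i), indices taken mod 8.
Σ = (143) + (195) + (9) + (23) + (93) + (165) + (89) + (-1) = 716
Signed area = Σ/2 = 358 (positive ⇒ counter-clockwise traversal).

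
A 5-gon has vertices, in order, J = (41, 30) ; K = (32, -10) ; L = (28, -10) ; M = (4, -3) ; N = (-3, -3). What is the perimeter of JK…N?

132

|JK| = √((-9)² + (-40)²) = √1681 = 41
|KL| = √((-4)² + (0)²) = √16 = 4
|LM| = √((-24)² + (7)²) = √625 = 25
|MN| = √((-7)² + (0)²) = √49 = 7
|NJ| = √((44)² + (33)²) = √3025 = 55
Perimeter = 41 + 4 + 25 + 7 + 55 = 132.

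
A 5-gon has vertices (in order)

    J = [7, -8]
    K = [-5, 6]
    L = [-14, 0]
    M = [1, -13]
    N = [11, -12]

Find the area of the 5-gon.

Σ = (2) + (84) + (182) + (131) + (-4) = 395
Area = |Σ|/2 = 197.5.

197.5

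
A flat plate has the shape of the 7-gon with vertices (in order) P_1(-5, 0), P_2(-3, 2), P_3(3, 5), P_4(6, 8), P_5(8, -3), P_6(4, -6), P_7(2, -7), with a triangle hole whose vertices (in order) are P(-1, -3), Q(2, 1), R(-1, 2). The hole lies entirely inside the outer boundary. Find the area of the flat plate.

Outer boundary:
Apply the surveyor's formula: 2A = Σ (x_i·y_{i+1} − x_{i+1}·y_i), indices taken mod 7.
Cross-terms: -10, -21, -6, -82, -36, -16, -35  ⇒  Σ = -206
Area = |Σ|/2 = 103.
Hole:
Apply the surveyor's formula: 2A = Σ (x_i·y_{i+1} − x_{i+1}·y_i), indices taken mod 3.
Σ = (5) + (5) + (5) = 15
Area = |Σ|/2 = 7.5.
Net area = 103 − 7.5 = 95.5.

95.5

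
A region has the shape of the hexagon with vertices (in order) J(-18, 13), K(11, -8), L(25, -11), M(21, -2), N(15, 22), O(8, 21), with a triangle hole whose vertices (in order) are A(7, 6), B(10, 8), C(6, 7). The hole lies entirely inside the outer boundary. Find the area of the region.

Outer boundary:
Apply the shoelace (surveyor's) formula: 2A = Σ (x_i·y_{i+1} − x_{i+1}·y_i), indices taken mod 6.
Σ = (1) + (79) + (181) + (492) + (139) + (482) = 1374
Area = |Σ|/2 = 687.
Hole:
Apply the surveyor's formula: 2A = Σ (x_i·y_{i+1} − x_{i+1}·y_i), indices taken mod 3.
A→B: (7)(8) − (10)(6) = -4
B→C: (10)(7) − (6)(8) = 22
C→A: (6)(6) − (7)(7) = -13
Σ = 5
Area = |Σ|/2 = 2.5.
Net area = 687 − 2.5 = 684.5.

684.5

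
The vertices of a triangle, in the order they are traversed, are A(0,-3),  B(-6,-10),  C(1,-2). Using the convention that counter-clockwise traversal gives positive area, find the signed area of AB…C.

Σ = (-18) + (22) + (-3) = 1
Signed area = Σ/2 = 0.5 (positive ⇒ counter-clockwise traversal).

0.5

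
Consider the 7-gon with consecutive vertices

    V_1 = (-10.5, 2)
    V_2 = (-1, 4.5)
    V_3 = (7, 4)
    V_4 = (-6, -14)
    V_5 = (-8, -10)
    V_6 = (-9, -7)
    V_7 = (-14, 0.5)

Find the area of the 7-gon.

Apply the surveyor's formula: 2A = Σ (x_i·y_{i+1} − x_{i+1}·y_i), indices taken mod 7.
Cross-terms: -45.25, -35.5, -74, -52, -34, -102.5, -22.75  ⇒  Σ = -366
Area = |Σ|/2 = 183.

183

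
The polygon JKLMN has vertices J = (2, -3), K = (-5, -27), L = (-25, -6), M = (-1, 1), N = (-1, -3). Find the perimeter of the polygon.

|JK| = √((-7)² + (-24)²) = √625 = 25
|KL| = √((-20)² + (21)²) = √841 = 29
|LM| = √((24)² + (7)²) = √625 = 25
|MN| = √((0)² + (-4)²) = √16 = 4
|NJ| = √((3)² + (0)²) = √9 = 3
Perimeter = 25 + 29 + 25 + 4 + 3 = 86.

86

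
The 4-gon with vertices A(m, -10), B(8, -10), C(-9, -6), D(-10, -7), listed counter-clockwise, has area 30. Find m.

Write out the shoelace sum; only the two edges meeting at A involve m:
2·Area = [((-10)·(-10) − m·(-7)) + (m·(-10) − 8·(-10))] + -135
       = -3·m + 45 = 60
⇒ m = -5.

-5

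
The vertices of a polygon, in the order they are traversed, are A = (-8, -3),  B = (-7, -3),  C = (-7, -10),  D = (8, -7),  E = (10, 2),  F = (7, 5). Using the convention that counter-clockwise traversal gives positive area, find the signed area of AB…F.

Apply the surveyor's formula: 2A = Σ (x_i·y_{i+1} − x_{i+1}·y_i), indices taken mod 6.
Σ = (3) + (49) + (129) + (86) + (36) + (19) = 322
Signed area = Σ/2 = 161 (positive ⇒ counter-clockwise traversal).

161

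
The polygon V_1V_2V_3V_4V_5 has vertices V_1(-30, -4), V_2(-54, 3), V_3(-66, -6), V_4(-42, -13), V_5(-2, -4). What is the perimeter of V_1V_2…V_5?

134

|V_1V_2| = √((-24)² + (7)²) = √625 = 25
|V_2V_3| = √((-12)² + (-9)²) = √225 = 15
|V_3V_4| = √((24)² + (-7)²) = √625 = 25
|V_4V_5| = √((40)² + (9)²) = √1681 = 41
|V_5V_1| = √((-28)² + (0)²) = √784 = 28
Perimeter = 25 + 15 + 25 + 41 + 28 = 134.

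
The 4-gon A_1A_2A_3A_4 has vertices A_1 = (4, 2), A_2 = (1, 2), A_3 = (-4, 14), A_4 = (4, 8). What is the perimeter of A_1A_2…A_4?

|A_1A_2| = √((-3)² + (0)²) = √9 = 3
|A_2A_3| = √((-5)² + (12)²) = √169 = 13
|A_3A_4| = √((8)² + (-6)²) = √100 = 10
|A_4A_1| = √((0)² + (-6)²) = √36 = 6
Perimeter = 3 + 13 + 10 + 6 = 32.

32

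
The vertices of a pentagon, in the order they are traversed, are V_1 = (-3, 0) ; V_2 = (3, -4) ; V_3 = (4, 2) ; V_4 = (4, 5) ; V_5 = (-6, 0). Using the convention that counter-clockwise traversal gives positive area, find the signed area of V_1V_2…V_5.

38

Apply the shoelace formula: 2A = Σ (x_i·y_{i+1} − x_{i+1}·y_i), indices taken mod 5.
Σ = (12) + (22) + (12) + (30) + (0) = 76
Signed area = Σ/2 = 38 (positive ⇒ counter-clockwise traversal).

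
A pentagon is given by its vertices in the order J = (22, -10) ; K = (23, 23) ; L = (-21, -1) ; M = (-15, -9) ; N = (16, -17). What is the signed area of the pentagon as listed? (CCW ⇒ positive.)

Σ = (736) + (460) + (174) + (399) + (214) = 1983
Signed area = Σ/2 = 991.5 (positive ⇒ counter-clockwise traversal).

991.5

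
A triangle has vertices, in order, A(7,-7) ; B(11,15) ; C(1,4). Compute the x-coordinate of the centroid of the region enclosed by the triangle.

19/3

Apply the surveyor's formula. First the cross-terms c_i = x_i·y_{i+1} − x_{i+1}·y_i:
  182, 29, -35  ⇒  2A = 176, A = 88.
Then Σ (x_i + x_{i+1})·c_i = 3344, so x̄ = 3344 / (6·88) = 19/3.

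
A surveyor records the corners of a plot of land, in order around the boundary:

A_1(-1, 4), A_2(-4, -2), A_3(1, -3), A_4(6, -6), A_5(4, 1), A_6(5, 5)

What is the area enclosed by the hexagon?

57

A_1→A_2: (-1)(-2) − (-4)(4) = 18
A_2→A_3: (-4)(-3) − (1)(-2) = 14
A_3→A_4: (1)(-6) − (6)(-3) = 12
A_4→A_5: (6)(1) − (4)(-6) = 30
A_5→A_6: (4)(5) − (5)(1) = 15
A_6→A_1: (5)(4) − (-1)(5) = 25
Σ = 114
Area = |Σ|/2 = 57.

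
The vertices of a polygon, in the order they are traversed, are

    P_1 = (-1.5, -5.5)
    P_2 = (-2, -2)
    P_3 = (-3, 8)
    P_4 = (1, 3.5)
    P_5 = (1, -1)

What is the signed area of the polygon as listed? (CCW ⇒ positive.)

-30

Apply Gauss's area formula: 2A = Σ (x_i·y_{i+1} − x_{i+1}·y_i), indices taken mod 5.
Σ = (-8) + (-22) + (-18.5) + (-4.5) + (-7) = -60
Signed area = Σ/2 = -30 (negative ⇒ clockwise traversal).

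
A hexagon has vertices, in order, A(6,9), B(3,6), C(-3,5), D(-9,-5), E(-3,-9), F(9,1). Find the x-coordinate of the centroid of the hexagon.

Apply the surveyor's formula. First the cross-terms c_i = x_i·y_{i+1} − x_{i+1}·y_i:
  9, 33, 60, 66, 78, 75  ⇒  2A = 321, A = 160.5.
Then Σ (x_i + x_{i+1})·c_i = 162, so x̄ = 162 / (6·160.5) = 18/107.

18/107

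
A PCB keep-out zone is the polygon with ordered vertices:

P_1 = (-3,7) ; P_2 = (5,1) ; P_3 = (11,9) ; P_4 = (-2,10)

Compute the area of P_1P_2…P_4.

70

P_1→P_2: (-3)(1) − (5)(7) = -38
P_2→P_3: (5)(9) − (11)(1) = 34
P_3→P_4: (11)(10) − (-2)(9) = 128
P_4→P_1: (-2)(7) − (-3)(10) = 16
Σ = 140
Area = |Σ|/2 = 70.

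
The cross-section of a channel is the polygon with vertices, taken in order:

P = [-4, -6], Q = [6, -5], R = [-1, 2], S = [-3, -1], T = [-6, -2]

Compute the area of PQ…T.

49

Apply the shoelace formula: 2A = Σ (x_i·y_{i+1} − x_{i+1}·y_i), indices taken mod 5.
Σ = (56) + (7) + (7) + (0) + (28) = 98
Area = |Σ|/2 = 49.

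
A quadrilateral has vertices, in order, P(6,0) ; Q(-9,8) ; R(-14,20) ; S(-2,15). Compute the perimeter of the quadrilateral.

|PQ| = √((-15)² + (8)²) = √289 = 17
|QR| = √((-5)² + (12)²) = √169 = 13
|RS| = √((12)² + (-5)²) = √169 = 13
|SP| = √((8)² + (-15)²) = √289 = 17
Perimeter = 17 + 13 + 13 + 17 = 60.

60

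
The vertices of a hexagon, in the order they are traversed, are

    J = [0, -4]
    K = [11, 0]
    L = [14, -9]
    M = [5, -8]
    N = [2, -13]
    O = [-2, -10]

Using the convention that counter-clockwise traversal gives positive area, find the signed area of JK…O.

-104.5

Apply the shoelace (surveyor's) formula: 2A = Σ (x_i·y_{i+1} − x_{i+1}·y_i), indices taken mod 6.
Σ = (44) + (-99) + (-67) + (-49) + (-46) + (8) = -209
Signed area = Σ/2 = -104.5 (negative ⇒ clockwise traversal).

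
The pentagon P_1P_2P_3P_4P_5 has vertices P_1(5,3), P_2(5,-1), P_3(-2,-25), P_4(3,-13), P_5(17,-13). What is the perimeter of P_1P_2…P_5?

76

|P_1P_2| = √((0)² + (-4)²) = √16 = 4
|P_2P_3| = √((-7)² + (-24)²) = √625 = 25
|P_3P_4| = √((5)² + (12)²) = √169 = 13
|P_4P_5| = √((14)² + (0)²) = √196 = 14
|P_5P_1| = √((-12)² + (16)²) = √400 = 20
Perimeter = 4 + 25 + 13 + 14 + 20 = 76.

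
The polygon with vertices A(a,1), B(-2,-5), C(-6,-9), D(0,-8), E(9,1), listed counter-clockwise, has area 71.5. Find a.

-4

Write out the shoelace sum; only the two edges meeting at A involve a:
2·Area = [(9·1 − a·1) + (a·(-5) − (-2)·1)] + 108
       = -6·a + 119 = 143
⇒ a = -4.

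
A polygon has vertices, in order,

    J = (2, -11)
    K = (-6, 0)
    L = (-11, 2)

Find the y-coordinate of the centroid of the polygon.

Apply Gauss's area formula. First the cross-terms c_i = x_i·y_{i+1} − x_{i+1}·y_i:
  -66, -12, 117  ⇒  2A = 39, A = 19.5.
Then Σ (y_i + y_{i+1})·c_i = -351, so ȳ = -351 / (6·19.5) = -3.

-3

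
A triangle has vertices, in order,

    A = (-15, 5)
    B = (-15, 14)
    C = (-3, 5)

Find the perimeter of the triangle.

|AB| = √((0)² + (9)²) = √81 = 9
|BC| = √((12)² + (-9)²) = √225 = 15
|CA| = √((-12)² + (0)²) = √144 = 12
Perimeter = 9 + 15 + 12 = 36.

36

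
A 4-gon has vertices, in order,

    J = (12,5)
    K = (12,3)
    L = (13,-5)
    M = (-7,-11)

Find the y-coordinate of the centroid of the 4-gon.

Apply the shoelace (surveyor's) formula. First the cross-terms c_i = x_i·y_{i+1} − x_{i+1}·y_i:
  -24, -99, -178, 97  ⇒  2A = -204, A = -102.
Then Σ (y_i + y_{i+1})·c_i = 2272, so ȳ = 2272 / (6·(-102)) = -568/153.

-568/153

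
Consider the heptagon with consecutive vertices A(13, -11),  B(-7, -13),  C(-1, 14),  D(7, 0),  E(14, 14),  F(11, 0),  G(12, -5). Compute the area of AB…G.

A→B: (13)(-13) − (-7)(-11) = -246
B→C: (-7)(14) − (-1)(-13) = -111
C→D: (-1)(0) − (7)(14) = -98
D→E: (7)(14) − (14)(0) = 98
E→F: (14)(0) − (11)(14) = -154
F→G: (11)(-5) − (12)(0) = -55
G→A: (12)(-11) − (13)(-5) = -67
Σ = -633
Area = |Σ|/2 = 316.5.

316.5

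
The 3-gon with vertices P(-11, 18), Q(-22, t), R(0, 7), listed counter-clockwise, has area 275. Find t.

-21

The doubled signed area Σ (x_i y_{i+1} − x_{i+1} y_i) is linear in t.
With t=0 it equals 319; the coefficient of t is -11 (from the two edges through Q).
So -11·t + 319 = 2·275 = 550 ⇒ t = -21.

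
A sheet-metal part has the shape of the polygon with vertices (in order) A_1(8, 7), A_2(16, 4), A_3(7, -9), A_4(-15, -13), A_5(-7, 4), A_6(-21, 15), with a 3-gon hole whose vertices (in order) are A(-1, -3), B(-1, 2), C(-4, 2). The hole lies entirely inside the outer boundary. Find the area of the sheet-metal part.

451

Outer boundary:
Cross-terms: -80, -172, -226, -151, -21, -267  ⇒  Σ = -917
Area = |Σ|/2 = 458.5.
Hole:
Apply the surveyor's formula: 2A = Σ (x_i·y_{i+1} − x_{i+1}·y_i), indices taken mod 3.
Σ = (-5) + (6) + (14) = 15
Area = |Σ|/2 = 7.5.
Net area = 458.5 − 7.5 = 451.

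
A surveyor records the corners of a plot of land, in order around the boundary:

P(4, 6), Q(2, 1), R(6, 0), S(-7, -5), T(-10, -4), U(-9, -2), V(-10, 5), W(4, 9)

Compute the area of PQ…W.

Σ = (-8) + (-6) + (-30) + (-22) + (-16) + (-65) + (-110) + (-12) = -269
Area = |Σ|/2 = 134.5.

134.5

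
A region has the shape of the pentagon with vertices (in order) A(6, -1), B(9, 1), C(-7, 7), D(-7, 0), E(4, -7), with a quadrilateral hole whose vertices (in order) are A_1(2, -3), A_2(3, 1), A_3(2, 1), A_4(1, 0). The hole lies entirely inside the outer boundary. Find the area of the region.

Outer boundary:
Apply Gauss's area formula: 2A = Σ (x_i·y_{i+1} − x_{i+1}·y_i), indices taken mod 5.
A→B: (6)(1) − (9)(-1) = 15
B→C: (9)(7) − (-7)(1) = 70
C→D: (-7)(0) − (-7)(7) = 49
D→E: (-7)(-7) − (4)(0) = 49
E→A: (4)(-1) − (6)(-7) = 38
Σ = 221
Area = |Σ|/2 = 110.5.
Hole:
Apply Gauss's area formula: 2A = Σ (x_i·y_{i+1} − x_{i+1}·y_i), indices taken mod 4.
Σ = (11) + (1) + (-1) + (-3) = 8
Area = |Σ|/2 = 4.
Net area = 110.5 − 4 = 106.5.

106.5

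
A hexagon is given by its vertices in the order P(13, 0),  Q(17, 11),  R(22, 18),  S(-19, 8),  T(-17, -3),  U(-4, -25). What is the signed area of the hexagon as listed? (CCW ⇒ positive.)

Apply the shoelace (surveyor's) formula: 2A = Σ (x_i·y_{i+1} − x_{i+1}·y_i), indices taken mod 6.
Σ = (143) + (64) + (518) + (193) + (413) + (325) = 1656
Signed area = Σ/2 = 828 (positive ⇒ counter-clockwise traversal).

828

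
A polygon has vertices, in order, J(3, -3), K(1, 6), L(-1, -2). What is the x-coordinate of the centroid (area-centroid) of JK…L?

1

Apply the shoelace formula. First the cross-terms c_i = x_i·y_{i+1} − x_{i+1}·y_i:
  21, 4, 9  ⇒  2A = 34, A = 17.
Then Σ (x_i + x_{i+1})·c_i = 102, so x̄ = 102 / (6·17) = 1.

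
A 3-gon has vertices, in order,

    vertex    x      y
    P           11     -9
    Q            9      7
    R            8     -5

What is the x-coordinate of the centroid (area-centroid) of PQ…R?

28/3

Apply the surveyor's formula. First the cross-terms c_i = x_i·y_{i+1} − x_{i+1}·y_i:
  158, -101, -17  ⇒  2A = 40, A = 20.
Then Σ (x_i + x_{i+1})·c_i = 1120, so x̄ = 1120 / (6·20) = 28/3.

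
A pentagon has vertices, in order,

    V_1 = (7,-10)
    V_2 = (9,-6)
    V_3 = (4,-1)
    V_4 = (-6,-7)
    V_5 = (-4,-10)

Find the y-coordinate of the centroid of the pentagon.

-1115/171

Apply the shoelace (surveyor's) formula. First the cross-terms c_i = x_i·y_{i+1} − x_{i+1}·y_i:
  48, 15, -34, 32, 110  ⇒  2A = 171, A = 85.5.
Then Σ (y_i + y_{i+1})·c_i = -3345, so ȳ = -3345 / (6·85.5) = -1115/171.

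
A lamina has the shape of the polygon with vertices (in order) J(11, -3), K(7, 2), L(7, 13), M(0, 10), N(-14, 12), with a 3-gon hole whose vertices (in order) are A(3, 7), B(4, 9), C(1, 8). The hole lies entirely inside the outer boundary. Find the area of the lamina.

Outer boundary:
Apply the shoelace (surveyor's) formula: 2A = Σ (x_i·y_{i+1} − x_{i+1}·y_i), indices taken mod 5.
Σ = (43) + (77) + (70) + (140) + (-90) = 240
Area = |Σ|/2 = 120.
Hole:
Apply the shoelace (surveyor's) formula: 2A = Σ (x_i·y_{i+1} − x_{i+1}·y_i), indices taken mod 3.
Σ = (-1) + (23) + (-17) = 5
Area = |Σ|/2 = 2.5.
Net area = 120 − 2.5 = 117.5.

117.5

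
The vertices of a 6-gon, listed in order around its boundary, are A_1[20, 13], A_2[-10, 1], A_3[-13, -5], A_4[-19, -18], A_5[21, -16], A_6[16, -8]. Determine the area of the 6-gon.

Apply the shoelace formula: 2A = Σ (x_i·y_{i+1} − x_{i+1}·y_i), indices taken mod 6.
Cross-terms: 150, 63, 139, 682, 88, 368  ⇒  Σ = 1490
Area = |Σ|/2 = 745.

745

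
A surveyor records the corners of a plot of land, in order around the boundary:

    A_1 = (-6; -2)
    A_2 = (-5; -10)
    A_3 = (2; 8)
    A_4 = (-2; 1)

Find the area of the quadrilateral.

29

Apply the shoelace (surveyor's) formula: 2A = Σ (x_i·y_{i+1} − x_{i+1}·y_i), indices taken mod 4.
Σ = (50) + (-20) + (18) + (10) = 58
Area = |Σ|/2 = 29.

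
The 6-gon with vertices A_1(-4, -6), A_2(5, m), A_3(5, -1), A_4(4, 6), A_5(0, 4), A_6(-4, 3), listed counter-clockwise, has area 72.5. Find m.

The doubled signed area Σ (x_i y_{i+1} − x_{i+1} y_i) is linear in m.
With m=0 it equals 127; the coefficient of m is -9 (from the two edges through A_2).
So -9·m + 127 = 2·72.5 = 145 ⇒ m = -2.

-2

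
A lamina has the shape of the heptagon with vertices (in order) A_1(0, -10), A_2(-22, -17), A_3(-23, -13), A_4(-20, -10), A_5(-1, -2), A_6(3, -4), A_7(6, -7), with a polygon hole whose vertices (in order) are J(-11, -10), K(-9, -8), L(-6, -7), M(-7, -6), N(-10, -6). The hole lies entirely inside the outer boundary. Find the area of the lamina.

178

Outer boundary:
Apply the shoelace (surveyor's) formula: 2A = Σ (x_i·y_{i+1} − x_{i+1}·y_i), indices taken mod 7.
Σ = (-220) + (-105) + (-30) + (30) + (10) + (3) + (-60) = -372
Area = |Σ|/2 = 186.
Hole:
Cross-terms: -2, 15, -13, -18, 34  ⇒  Σ = 16
Area = |Σ|/2 = 8.
Net area = 186 − 8 = 178.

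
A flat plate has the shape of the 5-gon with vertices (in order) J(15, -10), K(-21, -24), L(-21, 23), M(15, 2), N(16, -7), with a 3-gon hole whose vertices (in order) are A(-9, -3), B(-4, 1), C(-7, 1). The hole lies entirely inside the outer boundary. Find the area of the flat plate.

1062

Outer boundary:
Σ = (-570) + (-987) + (-387) + (-137) + (-55) = -2136
Area = |Σ|/2 = 1068.
Hole:
Apply the surveyor's formula: 2A = Σ (x_i·y_{i+1} − x_{i+1}·y_i), indices taken mod 3.
Σ = (-21) + (3) + (30) = 12
Area = |Σ|/2 = 6.
Net area = 1068 − 6 = 1062.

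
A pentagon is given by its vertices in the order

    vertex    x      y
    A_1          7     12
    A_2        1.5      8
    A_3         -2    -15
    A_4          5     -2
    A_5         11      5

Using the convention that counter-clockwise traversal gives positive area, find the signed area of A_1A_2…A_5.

Σ = (38) + (-6.5) + (79) + (47) + (97) = 254.5
Signed area = Σ/2 = 127.25 (positive ⇒ counter-clockwise traversal).

127.25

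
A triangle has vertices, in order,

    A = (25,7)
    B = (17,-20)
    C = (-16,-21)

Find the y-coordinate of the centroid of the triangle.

-34/3

Apply the shoelace formula. First the cross-terms c_i = x_i·y_{i+1} − x_{i+1}·y_i:
  -619, -677, 413  ⇒  2A = -883, A = -441.5.
Then Σ (y_i + y_{i+1})·c_i = 30022, so ȳ = 30022 / (6·(-441.5)) = -34/3.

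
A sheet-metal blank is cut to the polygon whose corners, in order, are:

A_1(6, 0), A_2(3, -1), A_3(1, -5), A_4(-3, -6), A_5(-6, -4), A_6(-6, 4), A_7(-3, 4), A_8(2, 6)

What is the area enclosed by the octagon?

93.5

Σ = (-6) + (-14) + (-21) + (-24) + (-48) + (-12) + (-26) + (-36) = -187
Area = |Σ|/2 = 93.5.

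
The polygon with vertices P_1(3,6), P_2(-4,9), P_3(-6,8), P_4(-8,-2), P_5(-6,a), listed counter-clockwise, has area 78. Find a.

-5

The doubled signed area Σ (x_i y_{i+1} − x_{i+1} y_i) is linear in a.
With a=0 it equals 101; the coefficient of a is -11 (from the two edges through P_5).
So -11·a + 101 = 2·78 = 156 ⇒ a = -5.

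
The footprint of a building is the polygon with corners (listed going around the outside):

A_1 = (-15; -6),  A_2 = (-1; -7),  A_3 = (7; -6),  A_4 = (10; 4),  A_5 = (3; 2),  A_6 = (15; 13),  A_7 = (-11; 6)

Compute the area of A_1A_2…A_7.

Apply the shoelace formula: 2A = Σ (x_i·y_{i+1} − x_{i+1}·y_i), indices taken mod 7.
Σ = (99) + (55) + (88) + (8) + (9) + (233) + (156) = 648
Area = |Σ|/2 = 324.

324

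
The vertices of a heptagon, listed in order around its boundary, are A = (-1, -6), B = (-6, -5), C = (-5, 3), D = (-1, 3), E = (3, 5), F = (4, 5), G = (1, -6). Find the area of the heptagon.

73

Apply Gauss's area formula: 2A = Σ (x_i·y_{i+1} − x_{i+1}·y_i), indices taken mod 7.
Cross-terms: -31, -43, -12, -14, -5, -29, -12  ⇒  Σ = -146
Area = |Σ|/2 = 73.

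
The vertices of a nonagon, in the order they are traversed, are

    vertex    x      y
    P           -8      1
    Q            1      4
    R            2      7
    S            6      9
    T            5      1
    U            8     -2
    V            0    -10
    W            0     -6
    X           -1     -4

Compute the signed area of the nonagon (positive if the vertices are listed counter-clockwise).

-117

Apply the shoelace (surveyor's) formula: 2A = Σ (x_i·y_{i+1} − x_{i+1}·y_i), indices taken mod 9.
Σ = (-33) + (-1) + (-24) + (-39) + (-18) + (-80) + (0) + (-6) + (-33) = -234
Signed area = Σ/2 = -117 (negative ⇒ clockwise traversal).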